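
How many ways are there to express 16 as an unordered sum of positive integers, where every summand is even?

22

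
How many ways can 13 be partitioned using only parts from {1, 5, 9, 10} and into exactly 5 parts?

2

Enumerating:
1,1,1,1,9
1,1,1,5,5
That's 2 in total.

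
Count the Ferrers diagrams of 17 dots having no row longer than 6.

163

Direct enumeration gives 163 partitions.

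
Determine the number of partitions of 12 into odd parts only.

15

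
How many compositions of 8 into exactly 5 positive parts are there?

35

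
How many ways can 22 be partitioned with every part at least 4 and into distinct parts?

Enumerating:
22
4 + 18
5 + 17
6 + 16
7 + 15
8 + 14
9 + 13
4 + 5 + 13
10 + 12
4 + 6 + 12
4 + 7 + 11
5 + 6 + 11
4 + 8 + 10
5 + 7 + 10
5 + 8 + 9
6 + 7 + 9
4 + 5 + 6 + 7

17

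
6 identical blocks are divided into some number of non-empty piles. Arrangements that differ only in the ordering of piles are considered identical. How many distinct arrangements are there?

11

Enumerating:
6
1, 5
2, 4
1, 1, 4
3, 3
1, 2, 3
1, 1, 1, 3
2, 2, 2
1, 1, 2, 2
1, 1, 1, 1, 2
1, 1, 1, 1, 1, 1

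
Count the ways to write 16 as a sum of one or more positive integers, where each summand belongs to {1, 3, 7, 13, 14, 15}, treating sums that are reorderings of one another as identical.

15

The partitions of 16 that satisfy the conditions:
15,1
14,1,1
13,3
13,1,1,1
7,7,1,1
7,3,3,3
7,3,3,1,1,1
7,3,1,1,1,1,1,1
7,1,1,1,1,1,1,1,1,1
3,3,3,3,3,1
3,3,3,3,1,1,1,1
3,3,3,1,1,1,1,1,1,1
3,3,1,1,1,1,1,1,1,1,1,1
3,1,1,1,1,1,1,1,1,1,1,1,1,1
1,1,1,1,1,1,1,1,1,1,1,1,1,1,1,1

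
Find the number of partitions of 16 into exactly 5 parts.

37

There are too many to list fully; the first 12 (by largest part) are:
12+1+1+1+1
11+2+1+1+1
10+3+1+1+1
10+2+2+1+1
9+4+1+1+1
9+3+2+1+1
9+2+2+2+1
8+5+1+1+1
8+4+2+1+1
8+3+3+1+1
8+3+2+2+1
8+2+2+2+2
…and 25 more, for 37 total.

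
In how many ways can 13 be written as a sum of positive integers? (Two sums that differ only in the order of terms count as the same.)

101

A full systematic count gives 101.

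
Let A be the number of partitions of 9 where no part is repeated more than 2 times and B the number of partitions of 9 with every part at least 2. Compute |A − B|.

Partitions of 9 where no part is repeated more than 2 times: 16.
Partitions of 9 with every part at least 2: 8.
|16 − 8| = 8.

8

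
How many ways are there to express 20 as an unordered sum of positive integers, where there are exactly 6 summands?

Counting exhaustively, 90 partitions satisfy the conditions.

90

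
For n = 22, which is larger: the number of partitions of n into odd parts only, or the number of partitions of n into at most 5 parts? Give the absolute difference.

Partitions of 22 into odd parts only: 89.
Partitions of 22 into at most 5 parts: 255.
|89 − 255| = 166.

166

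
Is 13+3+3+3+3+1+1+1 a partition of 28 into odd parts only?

Yes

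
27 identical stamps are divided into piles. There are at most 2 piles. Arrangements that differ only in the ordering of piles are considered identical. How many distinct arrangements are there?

14

Listing the qualifying partitions of 27:
27
1, 26
2, 25
3, 24
4, 23
5, 22
6, 21
7, 20
8, 19
9, 18
10, 17
11, 16
12, 15
13, 14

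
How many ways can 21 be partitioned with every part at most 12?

725

Direct enumeration gives 725 partitions.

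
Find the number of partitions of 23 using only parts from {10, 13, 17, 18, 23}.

They are:
23
13 + 10

2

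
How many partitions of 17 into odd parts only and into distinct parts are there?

5

The partitions of 17 that satisfy the conditions:
17
13 + 3 + 1
11 + 5 + 1
9 + 7 + 1
9 + 5 + 3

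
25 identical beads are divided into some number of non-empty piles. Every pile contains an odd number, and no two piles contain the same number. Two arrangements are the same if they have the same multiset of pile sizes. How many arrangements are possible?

Listing the qualifying partitions of 25:
25
21, 3, 1
19, 5, 1
17, 7, 1
17, 5, 3
15, 9, 1
15, 7, 3
13, 11, 1
13, 9, 3
13, 7, 5
11, 9, 5
9, 7, 5, 3, 1
Counting gives 12.

12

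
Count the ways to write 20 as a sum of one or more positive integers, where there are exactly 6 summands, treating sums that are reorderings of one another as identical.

Systematic enumeration (by largest part, then next-largest, …) yields 90.

90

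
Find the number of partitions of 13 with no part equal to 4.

A full systematic count gives 71.

71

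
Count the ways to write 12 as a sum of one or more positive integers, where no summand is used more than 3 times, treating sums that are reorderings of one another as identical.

50

A partial list (first 12 by largest part):
12
11+1
10+2
10+1+1
9+3
9+2+1
9+1+1+1
8+4
8+3+1
8+2+2
8+2+1+1
7+5
…and 38 more, for 50 total.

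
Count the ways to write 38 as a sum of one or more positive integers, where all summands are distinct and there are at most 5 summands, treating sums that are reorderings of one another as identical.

Counting exhaustively, 661 partitions satisfy the conditions.

661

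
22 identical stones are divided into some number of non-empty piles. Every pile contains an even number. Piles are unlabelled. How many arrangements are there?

56

There are too many to list fully; the first 12 (by largest part) are:
22
20+2
18+4
18+2+2
16+6
16+4+2
16+2+2+2
14+8
14+6+2
14+4+4
14+4+2+2
14+2+2+2+2
…and 44 more, for 56 total.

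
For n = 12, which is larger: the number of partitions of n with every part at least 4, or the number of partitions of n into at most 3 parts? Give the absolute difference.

Partitions of 12 with every part at least 4: 5.
Partitions of 12 into at most 3 parts: 19.
|5 − 19| = 14.

14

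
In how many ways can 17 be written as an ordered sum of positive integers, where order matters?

65536

Each of the 16 gaps between 17 units is either a break or not: 2^16 = 65536.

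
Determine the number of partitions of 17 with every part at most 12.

285

Direct enumeration gives 285 partitions.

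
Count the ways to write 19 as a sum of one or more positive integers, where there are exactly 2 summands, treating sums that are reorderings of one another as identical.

9

Enumerating:
1 + 18
2 + 17
3 + 16
4 + 15
5 + 14
6 + 13
7 + 12
8 + 11
9 + 10
Counting gives 9.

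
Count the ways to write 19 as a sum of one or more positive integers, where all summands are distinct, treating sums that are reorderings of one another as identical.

There are too many to list fully; the first 12 (by largest part) are:
19
18 + 1
17 + 2
16 + 3
16 + 2 + 1
15 + 4
15 + 3 + 1
14 + 5
14 + 4 + 1
14 + 3 + 2
13 + 6
13 + 5 + 1
…and 42 more, for 54 total.

54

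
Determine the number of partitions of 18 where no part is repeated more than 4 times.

262

Enumerating by decreasing first part gives 262 partitions in all.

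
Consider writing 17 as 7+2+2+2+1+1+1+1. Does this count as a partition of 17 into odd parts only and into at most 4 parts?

The parts sum to 17, and the condition 'every summand is odd' is violated.

No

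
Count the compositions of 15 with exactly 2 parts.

By stars and bars with positive parts, the count is C(14,1) = 14.

14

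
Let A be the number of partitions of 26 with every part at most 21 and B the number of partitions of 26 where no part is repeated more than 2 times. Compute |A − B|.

1807

Partitions of 26 with every part at most 21: 2424.
Partitions of 26 where no part is repeated more than 2 times: 617.
|2424 − 617| = 1807.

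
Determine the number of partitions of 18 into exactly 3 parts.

There are too many to list fully; the first 12 (by largest part) are:
16+1+1
15+2+1
14+3+1
14+2+2
13+4+1
13+3+2
12+5+1
12+4+2
12+3+3
11+6+1
11+5+2
11+4+3
…and 15 more, for 27 total.

27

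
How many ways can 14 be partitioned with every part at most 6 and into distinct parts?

The partitions of 14 that satisfy the conditions:
3, 5, 6
1, 2, 5, 6
1, 3, 4, 6
2, 3, 4, 5
Counting gives 4.

4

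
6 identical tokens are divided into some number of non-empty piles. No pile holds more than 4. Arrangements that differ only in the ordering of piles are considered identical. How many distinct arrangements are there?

9

Enumerating:
4, 2
4, 1, 1
3, 3
3, 2, 1
3, 1, 1, 1
2, 2, 2
2, 2, 1, 1
2, 1, 1, 1, 1
1, 1, 1, 1, 1, 1
That's 9 in total.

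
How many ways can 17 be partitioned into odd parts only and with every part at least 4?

2

They are:
17
5, 5, 7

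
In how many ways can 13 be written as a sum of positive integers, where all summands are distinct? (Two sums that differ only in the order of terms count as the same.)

18

They are:
13
12, 1
11, 2
10, 3
10, 2, 1
9, 4
9, 3, 1
8, 5
8, 4, 1
8, 3, 2
7, 6
7, 5, 1
7, 4, 2
7, 3, 2, 1
6, 5, 2
6, 4, 3
6, 4, 2, 1
5, 4, 3, 1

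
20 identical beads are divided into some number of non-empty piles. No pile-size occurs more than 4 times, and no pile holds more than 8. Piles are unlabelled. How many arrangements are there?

There are 248 such partitions.

248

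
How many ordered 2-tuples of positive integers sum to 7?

A composition of 7 into 2 positive parts is chosen by placing 1 dividers among the 6 gaps between 7 units: C(6,1) = 6.

6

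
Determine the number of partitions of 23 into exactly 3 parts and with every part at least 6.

Listing the qualifying partitions of 23:
11+6+6
10+7+6
9+8+6
9+7+7
8+8+7
That's 5 in total.

5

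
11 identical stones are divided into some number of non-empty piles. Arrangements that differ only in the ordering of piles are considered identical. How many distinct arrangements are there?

56

There are too many to list fully; the first 12 (by largest part) are:
11
10,1
9,2
9,1,1
8,3
8,2,1
8,1,1,1
7,4
7,3,1
7,2,2
7,2,1,1
7,1,1,1,1
…and 44 more, for 56 total.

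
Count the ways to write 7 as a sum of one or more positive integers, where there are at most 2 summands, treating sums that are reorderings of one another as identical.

They are:
7
6,1
5,2
4,3
That's 4 in total.

4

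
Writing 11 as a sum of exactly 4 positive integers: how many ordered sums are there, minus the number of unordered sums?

Ordered (compositions into 4 parts): C(10,3) = 120.
Unordered (partitions into 4 parts): 11.
Difference: 120 − 11 = 109.

109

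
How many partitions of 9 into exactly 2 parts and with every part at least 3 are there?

They are:
6,3
5,4
That's 2 in total.

2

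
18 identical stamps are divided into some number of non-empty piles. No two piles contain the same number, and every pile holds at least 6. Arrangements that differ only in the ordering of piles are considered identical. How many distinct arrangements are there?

They are:
18
6+12
7+11
8+10
Counting gives 4.

4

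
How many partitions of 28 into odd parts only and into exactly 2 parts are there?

Listing the qualifying partitions of 28:
1 + 27
3 + 25
5 + 23
7 + 21
9 + 19
11 + 17
13 + 15
That's 7 in total.

7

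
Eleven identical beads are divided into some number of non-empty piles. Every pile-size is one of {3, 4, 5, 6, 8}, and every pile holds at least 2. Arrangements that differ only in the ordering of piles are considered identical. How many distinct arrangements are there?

4

Listing the qualifying partitions of 11:
3+8
5+6
3+3+5
3+4+4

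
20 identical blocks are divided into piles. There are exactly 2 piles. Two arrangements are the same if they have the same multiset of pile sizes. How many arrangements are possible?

Enumerating:
19, 1
18, 2
17, 3
16, 4
15, 5
14, 6
13, 7
12, 8
11, 9
10, 10
Counting gives 10.

10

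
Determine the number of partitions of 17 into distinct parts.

There are too many to list fully; the first 12 (by largest part) are:
17
16 + 1
15 + 2
14 + 3
14 + 2 + 1
13 + 4
13 + 3 + 1
12 + 5
12 + 4 + 1
12 + 3 + 2
11 + 6
11 + 5 + 1
…and 26 more, for 38 total.

38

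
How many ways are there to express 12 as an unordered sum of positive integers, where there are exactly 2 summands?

Listing the qualifying partitions of 12:
11, 1
10, 2
9, 3
8, 4
7, 5
6, 6
Counting gives 6.

6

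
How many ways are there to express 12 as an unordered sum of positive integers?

A full systematic count gives 77.

77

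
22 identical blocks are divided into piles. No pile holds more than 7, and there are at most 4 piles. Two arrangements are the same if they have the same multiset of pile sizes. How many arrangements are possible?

They are:
1, 7, 7, 7
2, 6, 7, 7
3, 5, 7, 7
4, 4, 7, 7
3, 6, 6, 7
4, 5, 6, 7
5, 5, 5, 7
4, 6, 6, 6
5, 5, 6, 6

9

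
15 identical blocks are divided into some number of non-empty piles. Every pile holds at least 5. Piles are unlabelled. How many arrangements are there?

They are:
15
10 + 5
9 + 6
8 + 7
5 + 5 + 5

5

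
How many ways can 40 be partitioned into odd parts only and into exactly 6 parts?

163

Direct enumeration gives 163 partitions.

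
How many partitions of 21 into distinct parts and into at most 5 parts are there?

75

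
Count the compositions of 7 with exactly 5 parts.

15

Place 4 bars in the 6 internal gaps of a row of 7 dots: C(6,4) = 15.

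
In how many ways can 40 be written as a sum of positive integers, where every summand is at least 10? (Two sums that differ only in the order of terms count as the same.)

27

A partial list (first 12 by largest part):
40
30 + 10
29 + 11
28 + 12
27 + 13
26 + 14
25 + 15
24 + 16
23 + 17
22 + 18
21 + 19
20 + 20
…and 15 more, for 27 total.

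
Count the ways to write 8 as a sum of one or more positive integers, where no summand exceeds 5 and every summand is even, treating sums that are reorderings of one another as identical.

3

Listing the qualifying partitions of 8:
4, 4
4, 2, 2
2, 2, 2, 2
Counting gives 3.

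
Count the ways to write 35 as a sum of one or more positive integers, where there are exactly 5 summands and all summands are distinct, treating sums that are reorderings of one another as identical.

Direct enumeration gives 192 partitions.

192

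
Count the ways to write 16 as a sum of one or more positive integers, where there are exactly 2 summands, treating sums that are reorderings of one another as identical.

Listing the qualifying partitions of 16:
1 + 15
2 + 14
3 + 13
4 + 12
5 + 11
6 + 10
7 + 9
8 + 8

8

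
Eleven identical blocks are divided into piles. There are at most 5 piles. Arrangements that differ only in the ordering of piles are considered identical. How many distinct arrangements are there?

A partial list (first 12 by largest part):
11
10+1
9+2
9+1+1
8+3
8+2+1
8+1+1+1
7+4
7+3+1
7+2+2
7+2+1+1
7+1+1+1+1
…and 25 more, for 37 total.

37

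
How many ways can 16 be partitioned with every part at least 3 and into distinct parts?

The partitions of 16 that satisfy the conditions:
16
13, 3
12, 4
11, 5
10, 6
9, 7
9, 4, 3
8, 5, 3
7, 6, 3
7, 5, 4

10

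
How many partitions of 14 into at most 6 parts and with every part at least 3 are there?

13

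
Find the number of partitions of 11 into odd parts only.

12

Listing the qualifying partitions of 11:
11
9, 1, 1
7, 3, 1
7, 1, 1, 1, 1
5, 5, 1
5, 3, 3
5, 3, 1, 1, 1
5, 1, 1, 1, 1, 1, 1
3, 3, 3, 1, 1
3, 3, 1, 1, 1, 1, 1
3, 1, 1, 1, 1, 1, 1, 1, 1
1, 1, 1, 1, 1, 1, 1, 1, 1, 1, 1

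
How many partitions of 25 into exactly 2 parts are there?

Listing the qualifying partitions of 25:
24+1
23+2
22+3
21+4
20+5
19+6
18+7
17+8
16+9
15+10
14+11
13+12

12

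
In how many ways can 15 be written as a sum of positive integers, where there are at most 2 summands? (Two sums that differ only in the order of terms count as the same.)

8

Listing the qualifying partitions of 15:
15
14 + 1
13 + 2
12 + 3
11 + 4
10 + 5
9 + 6
8 + 7
That's 8 in total.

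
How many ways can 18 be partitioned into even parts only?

30

There are too many to list fully; the first 12 (by largest part) are:
18
16 + 2
14 + 4
14 + 2 + 2
12 + 6
12 + 4 + 2
12 + 2 + 2 + 2
10 + 8
10 + 6 + 2
10 + 4 + 4
10 + 4 + 2 + 2
10 + 2 + 2 + 2 + 2
…and 18 more, for 30 total.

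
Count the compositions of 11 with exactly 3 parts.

Place 2 bars in the 10 internal gaps of a row of 11 dots: C(10,2) = 45.

45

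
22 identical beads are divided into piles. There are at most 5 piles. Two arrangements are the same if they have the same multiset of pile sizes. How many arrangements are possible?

255

A full systematic count gives 255.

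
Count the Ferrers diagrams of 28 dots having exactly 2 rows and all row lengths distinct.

Listing the qualifying partitions of 28:
27,1
26,2
25,3
24,4
23,5
22,6
21,7
20,8
19,9
18,10
17,11
16,12
15,13
Counting gives 13.

13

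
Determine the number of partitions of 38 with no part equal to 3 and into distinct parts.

Systematic enumeration (by largest part, then next-largest, …) yields 514.

514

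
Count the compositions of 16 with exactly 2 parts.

15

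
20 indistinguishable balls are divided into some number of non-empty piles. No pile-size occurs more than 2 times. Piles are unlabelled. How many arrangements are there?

There are 202 such partitions.

202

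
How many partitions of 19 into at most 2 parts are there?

The partitions of 19 that satisfy the conditions:
19
1 + 18
2 + 17
3 + 16
4 + 15
5 + 14
6 + 13
7 + 12
8 + 11
9 + 10
That's 10 in total.

10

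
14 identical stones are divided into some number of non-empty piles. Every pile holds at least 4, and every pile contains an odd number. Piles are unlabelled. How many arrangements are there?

They are:
9 + 5
7 + 7

2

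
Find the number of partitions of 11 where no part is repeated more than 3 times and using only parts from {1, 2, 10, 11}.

2

They are:
11
10+1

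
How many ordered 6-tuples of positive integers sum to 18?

A composition of 18 into 6 positive parts is chosen by placing 5 dividers among the 17 gaps between 18 units: C(17,5) = 6188.

6188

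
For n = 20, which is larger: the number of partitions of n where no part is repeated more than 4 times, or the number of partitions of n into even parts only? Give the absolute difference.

Partitions of 20 where no part is repeated more than 4 times: 409.
Partitions of 20 into even parts only: 42.
|409 − 42| = 367.

367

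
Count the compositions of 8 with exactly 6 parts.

By stars and bars with positive parts, the count is C(7,5) = 21.

21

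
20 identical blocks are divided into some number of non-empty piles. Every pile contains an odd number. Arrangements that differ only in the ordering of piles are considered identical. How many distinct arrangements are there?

64

A partial list (first 12 by largest part):
19, 1
17, 3
17, 1, 1, 1
15, 5
15, 3, 1, 1
15, 1, 1, 1, 1, 1
13, 7
13, 5, 1, 1
13, 3, 3, 1
13, 3, 1, 1, 1, 1
13, 1, 1, 1, 1, 1, 1, 1
11, 9
…and 52 more, for 64 total.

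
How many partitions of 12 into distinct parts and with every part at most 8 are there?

They are:
8 + 4
8 + 3 + 1
7 + 5
7 + 4 + 1
7 + 3 + 2
6 + 5 + 1
6 + 4 + 2
6 + 3 + 2 + 1
5 + 4 + 3
5 + 4 + 2 + 1
That's 10 in total.

10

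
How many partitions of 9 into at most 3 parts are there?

12

Enumerating:
9
1 + 8
2 + 7
1 + 1 + 7
3 + 6
1 + 2 + 6
4 + 5
1 + 3 + 5
2 + 2 + 5
1 + 4 + 4
2 + 3 + 4
3 + 3 + 3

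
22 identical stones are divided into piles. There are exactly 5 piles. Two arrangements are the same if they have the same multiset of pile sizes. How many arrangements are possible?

A full systematic count gives 119.

119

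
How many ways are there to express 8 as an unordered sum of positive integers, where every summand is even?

Enumerating:
8
6, 2
4, 4
4, 2, 2
2, 2, 2, 2

5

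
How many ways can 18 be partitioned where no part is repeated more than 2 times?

Enumerating by decreasing first part gives 135 partitions in all.

135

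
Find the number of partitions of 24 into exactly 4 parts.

A full systematic count gives 108.

108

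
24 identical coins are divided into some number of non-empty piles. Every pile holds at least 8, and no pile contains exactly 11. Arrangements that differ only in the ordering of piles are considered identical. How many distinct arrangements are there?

6

Listing the qualifying partitions of 24:
24
8+16
9+15
10+14
12+12
8+8+8
Counting gives 6.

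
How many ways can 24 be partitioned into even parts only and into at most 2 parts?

7

Enumerating:
24
2+22
4+20
6+18
8+16
10+14
12+12
That's 7 in total.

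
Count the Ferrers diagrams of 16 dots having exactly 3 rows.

21

They are:
14,1,1
13,2,1
12,3,1
12,2,2
11,4,1
11,3,2
10,5,1
10,4,2
10,3,3
9,6,1
9,5,2
9,4,3
8,7,1
8,6,2
8,5,3
8,4,4
7,7,2
7,6,3
7,5,4
6,6,4
6,5,5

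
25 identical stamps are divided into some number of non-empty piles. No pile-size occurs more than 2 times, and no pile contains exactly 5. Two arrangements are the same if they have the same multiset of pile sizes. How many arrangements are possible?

328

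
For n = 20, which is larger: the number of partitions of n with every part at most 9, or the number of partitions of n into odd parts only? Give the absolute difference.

424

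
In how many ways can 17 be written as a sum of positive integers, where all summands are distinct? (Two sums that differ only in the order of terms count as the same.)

A partial list (first 12 by largest part):
17
16+1
15+2
14+3
14+2+1
13+4
13+3+1
12+5
12+4+1
12+3+2
11+6
11+5+1
…and 26 more, for 38 total.

38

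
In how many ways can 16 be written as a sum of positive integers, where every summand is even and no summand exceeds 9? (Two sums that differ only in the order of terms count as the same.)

Enumerating:
8+8
8+6+2
8+4+4
8+4+2+2
8+2+2+2+2
6+6+4
6+6+2+2
6+4+4+2
6+4+2+2+2
6+2+2+2+2+2
4+4+4+4
4+4+4+2+2
4+4+2+2+2+2
4+2+2+2+2+2+2
2+2+2+2+2+2+2+2

15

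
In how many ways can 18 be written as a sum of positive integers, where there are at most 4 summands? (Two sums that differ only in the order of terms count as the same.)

A full systematic count gives 84.

84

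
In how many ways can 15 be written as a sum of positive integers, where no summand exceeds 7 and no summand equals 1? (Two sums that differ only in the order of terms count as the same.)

A partial list (first 12 by largest part):
2,6,7
3,5,7
4,4,7
2,2,4,7
2,3,3,7
2,2,2,2,7
3,6,6
4,5,6
2,2,5,6
2,3,4,6
3,3,3,6
2,2,2,3,6
…and 14 more, for 26 total.

26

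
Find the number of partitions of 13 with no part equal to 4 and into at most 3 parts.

16

They are:
13
1, 12
2, 11
1, 1, 11
3, 10
1, 2, 10
1, 3, 9
2, 2, 9
5, 8
2, 3, 8
6, 7
1, 5, 7
3, 3, 7
1, 6, 6
2, 5, 6
3, 5, 5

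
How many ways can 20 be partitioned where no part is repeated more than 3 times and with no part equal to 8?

270

A full systematic count gives 270.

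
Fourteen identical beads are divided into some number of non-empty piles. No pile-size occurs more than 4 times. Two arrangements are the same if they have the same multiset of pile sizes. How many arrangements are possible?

100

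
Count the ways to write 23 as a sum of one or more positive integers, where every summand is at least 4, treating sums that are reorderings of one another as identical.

39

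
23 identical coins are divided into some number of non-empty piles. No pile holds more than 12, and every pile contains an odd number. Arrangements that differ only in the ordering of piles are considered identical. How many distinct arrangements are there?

Systematic enumeration (by largest part, then next-largest, …) yields 80.

80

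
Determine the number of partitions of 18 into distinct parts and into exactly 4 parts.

Enumerating:
12+3+2+1
11+4+2+1
10+5+2+1
10+4+3+1
9+6+2+1
9+5+3+1
9+4+3+2
8+7+2+1
8+6+3+1
8+5+4+1
8+5+3+2
7+6+4+1
7+6+3+2
7+5+4+2
6+5+4+3

15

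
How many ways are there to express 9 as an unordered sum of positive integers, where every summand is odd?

The partitions of 9 that satisfy the conditions:
9
7+1+1
5+3+1
5+1+1+1+1
3+3+3
3+3+1+1+1
3+1+1+1+1+1+1
1+1+1+1+1+1+1+1+1
That's 8 in total.

8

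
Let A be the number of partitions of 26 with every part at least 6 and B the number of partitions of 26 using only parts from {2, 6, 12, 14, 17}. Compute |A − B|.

8

Partitions of 26 with every part at least 6: 21.
Partitions of 26 using only parts from {2, 6, 12, 14, 17}: 13.
|21 − 13| = 8.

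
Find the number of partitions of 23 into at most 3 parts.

A partial list (first 12 by largest part):
23
22+1
21+2
21+1+1
20+3
20+2+1
19+4
19+3+1
19+2+2
18+5
18+4+1
18+3+2
…and 44 more, for 56 total.

56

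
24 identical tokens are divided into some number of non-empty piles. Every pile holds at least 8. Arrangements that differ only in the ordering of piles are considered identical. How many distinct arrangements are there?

The partitions of 24 that satisfy the conditions:
24
8+16
9+15
10+14
11+13
12+12
8+8+8
Counting gives 7.

7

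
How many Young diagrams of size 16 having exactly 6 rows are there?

There are too many to list fully; the first 12 (by largest part) are:
11,1,1,1,1,1
10,2,1,1,1,1
9,3,1,1,1,1
9,2,2,1,1,1
8,4,1,1,1,1
8,3,2,1,1,1
8,2,2,2,1,1
7,5,1,1,1,1
7,4,2,1,1,1
7,3,3,1,1,1
7,3,2,2,1,1
7,2,2,2,2,1
…and 23 more, for 35 total.

35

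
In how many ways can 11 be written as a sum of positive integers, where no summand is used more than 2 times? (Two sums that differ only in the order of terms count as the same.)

A partial list (first 12 by largest part):
11
10,1
9,2
9,1,1
8,3
8,2,1
7,4
7,3,1
7,2,2
7,2,1,1
6,5
6,4,1
…and 15 more, for 27 total.

27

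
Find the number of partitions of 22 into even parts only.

56

There are too many to list fully; the first 12 (by largest part) are:
22
20,2
18,4
18,2,2
16,6
16,4,2
16,2,2,2
14,8
14,6,2
14,4,4
14,4,2,2
14,2,2,2,2
…and 44 more, for 56 total.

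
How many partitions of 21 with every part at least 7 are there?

6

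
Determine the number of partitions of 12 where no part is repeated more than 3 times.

A partial list (first 12 by largest part):
12
11 + 1
10 + 2
10 + 1 + 1
9 + 3
9 + 2 + 1
9 + 1 + 1 + 1
8 + 4
8 + 3 + 1
8 + 2 + 2
8 + 2 + 1 + 1
7 + 5
…and 38 more, for 50 total.

50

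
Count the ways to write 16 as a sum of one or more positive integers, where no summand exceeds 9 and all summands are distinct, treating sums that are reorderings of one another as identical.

Listing the qualifying partitions of 16:
9+7
9+6+1
9+5+2
9+4+3
9+4+2+1
8+7+1
8+6+2
8+5+3
8+5+2+1
8+4+3+1
7+6+3
7+6+2+1
7+5+4
7+5+3+1
7+4+3+2
6+5+4+1
6+5+3+2
6+4+3+2+1
That's 18 in total.

18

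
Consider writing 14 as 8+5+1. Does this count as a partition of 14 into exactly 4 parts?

No

The parts sum to 14, and the condition 'there are exactly 4 summands' is violated.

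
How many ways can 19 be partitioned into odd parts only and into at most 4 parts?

They are:
19
17,1,1
15,3,1
13,5,1
13,3,3
11,7,1
11,5,3
9,9,1
9,7,3
9,5,5
7,7,5

11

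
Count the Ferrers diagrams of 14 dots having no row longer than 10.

128

There are 128 such partitions.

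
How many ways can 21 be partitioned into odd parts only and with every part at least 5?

4

Enumerating:
21
11+5+5
9+7+5
7+7+7
Counting gives 4.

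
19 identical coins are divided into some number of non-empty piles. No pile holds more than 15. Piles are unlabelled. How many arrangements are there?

Systematic enumeration (by largest part, then next-largest, …) yields 483.

483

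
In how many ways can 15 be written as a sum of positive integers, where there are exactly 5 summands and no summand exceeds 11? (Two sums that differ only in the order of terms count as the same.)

A partial list (first 12 by largest part):
11,1,1,1,1
10,2,1,1,1
9,3,1,1,1
9,2,2,1,1
8,4,1,1,1
8,3,2,1,1
8,2,2,2,1
7,5,1,1,1
7,4,2,1,1
7,3,3,1,1
7,3,2,2,1
7,2,2,2,2
…and 18 more, for 30 total.

30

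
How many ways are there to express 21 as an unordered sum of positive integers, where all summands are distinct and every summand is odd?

8

Enumerating:
21
1 + 3 + 17
1 + 5 + 15
1 + 7 + 13
3 + 5 + 13
1 + 9 + 11
3 + 7 + 11
5 + 7 + 9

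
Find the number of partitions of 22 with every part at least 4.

A partial list (first 12 by largest part):
22
18,4
17,5
16,6
15,7
14,8
14,4,4
13,9
13,5,4
12,10
12,6,4
12,5,5
…and 22 more, for 34 total.

34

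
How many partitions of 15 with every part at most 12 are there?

172

A full systematic count gives 172.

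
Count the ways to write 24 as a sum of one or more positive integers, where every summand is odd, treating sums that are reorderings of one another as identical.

122

Enumerating by decreasing first part gives 122 partitions in all.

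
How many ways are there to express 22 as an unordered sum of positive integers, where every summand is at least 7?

7

The partitions of 22 that satisfy the conditions:
22
15+7
14+8
13+9
12+10
11+11
8+7+7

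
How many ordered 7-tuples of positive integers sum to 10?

84

A composition of 10 into 7 positive parts is chosen by placing 6 dividers among the 9 gaps between 10 units: C(9,6) = 84.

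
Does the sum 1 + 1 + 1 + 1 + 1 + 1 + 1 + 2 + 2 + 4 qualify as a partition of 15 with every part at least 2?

The parts sum to 15, and the condition 'every summand is at least 2' is violated.

No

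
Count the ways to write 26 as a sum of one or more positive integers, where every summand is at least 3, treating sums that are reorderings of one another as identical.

158

Direct enumeration gives 158 partitions.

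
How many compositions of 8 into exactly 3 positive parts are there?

Place 2 bars in the 7 internal gaps of a row of 8 dots: C(7,2) = 21.

21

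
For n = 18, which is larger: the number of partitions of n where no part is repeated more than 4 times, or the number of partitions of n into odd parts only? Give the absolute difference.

216

Partitions of 18 where no part is repeated more than 4 times: 262.
Partitions of 18 into odd parts only: 46.
|262 − 46| = 216.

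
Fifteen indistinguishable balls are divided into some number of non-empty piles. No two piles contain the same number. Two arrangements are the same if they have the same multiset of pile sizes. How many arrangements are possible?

27

A partial list (first 12 by largest part):
15
1,14
2,13
3,12
1,2,12
4,11
1,3,11
5,10
1,4,10
2,3,10
6,9
1,5,9
…and 15 more, for 27 total.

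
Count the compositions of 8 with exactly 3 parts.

Place 2 bars in the 7 internal gaps of a row of 8 dots: C(7,2) = 21.

21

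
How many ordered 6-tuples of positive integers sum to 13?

By stars and bars with positive parts, the count is C(12,5) = 792.

792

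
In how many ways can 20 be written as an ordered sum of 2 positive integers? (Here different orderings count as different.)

Equivalently, choose which 1 of the 19 gaps become plus signs: C(19,1) = 19.

19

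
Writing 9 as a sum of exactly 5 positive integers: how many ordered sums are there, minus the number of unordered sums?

65

Compositions: C(8,4) = 70.
Unordered (partitions into 5 parts): 5.
Difference: 70 − 5 = 65.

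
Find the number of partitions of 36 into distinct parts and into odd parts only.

There are too many to list fully; the first 12 (by largest part) are:
35, 1
33, 3
31, 5
29, 7
27, 9
27, 5, 3, 1
25, 11
25, 7, 3, 1
23, 13
23, 9, 3, 1
23, 7, 5, 1
21, 15
…and 21 more, for 33 total.

33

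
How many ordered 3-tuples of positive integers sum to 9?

28

Equivalently, choose which 2 of the 8 gaps become plus signs: C(8,2) = 28.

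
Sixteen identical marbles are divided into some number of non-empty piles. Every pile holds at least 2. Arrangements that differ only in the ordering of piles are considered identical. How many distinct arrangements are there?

55

There are too many to list fully; the first 12 (by largest part) are:
16
14, 2
13, 3
12, 4
12, 2, 2
11, 5
11, 3, 2
10, 6
10, 4, 2
10, 3, 3
10, 2, 2, 2
9, 7
…and 43 more, for 55 total.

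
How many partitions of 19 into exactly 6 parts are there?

There are 71 such partitions.

71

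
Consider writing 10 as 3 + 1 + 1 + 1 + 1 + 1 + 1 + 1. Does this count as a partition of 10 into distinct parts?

No

The parts sum to 10, and the condition 'all summands are distinct' is violated.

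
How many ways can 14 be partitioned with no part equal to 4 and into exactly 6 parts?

13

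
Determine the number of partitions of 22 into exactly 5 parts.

Direct enumeration gives 119 partitions.

119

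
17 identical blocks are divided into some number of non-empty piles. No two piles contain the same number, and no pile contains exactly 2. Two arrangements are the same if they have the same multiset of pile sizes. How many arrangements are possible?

Enumerating:
17
16+1
14+3
13+4
13+3+1
12+5
12+4+1
11+6
11+5+1
10+7
10+6+1
10+4+3
9+8
9+7+1
9+5+3
9+4+3+1
8+6+3
8+5+4
8+5+3+1
7+6+4
7+6+3+1
7+5+4+1

22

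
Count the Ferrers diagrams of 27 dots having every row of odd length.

Systematic enumeration (by largest part, then next-largest, …) yields 192.

192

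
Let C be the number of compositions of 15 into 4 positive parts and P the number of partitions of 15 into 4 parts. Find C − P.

Compositions: C(14,3) = 364.
Unordered (partitions into 4 parts): 27.
Difference: 364 − 27 = 337.

337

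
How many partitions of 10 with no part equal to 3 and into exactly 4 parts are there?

The partitions of 10 that satisfy the conditions:
7+1+1+1
6+2+1+1
5+2+2+1
4+4+1+1
4+2+2+2
Counting gives 5.

5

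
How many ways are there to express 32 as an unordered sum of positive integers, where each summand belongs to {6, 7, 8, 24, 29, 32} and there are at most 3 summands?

2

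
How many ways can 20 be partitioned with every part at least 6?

The partitions of 20 that satisfy the conditions:
20
14+6
13+7
12+8
11+9
10+10
8+6+6
7+7+6
Counting gives 8.

8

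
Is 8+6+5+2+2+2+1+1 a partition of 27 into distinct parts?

No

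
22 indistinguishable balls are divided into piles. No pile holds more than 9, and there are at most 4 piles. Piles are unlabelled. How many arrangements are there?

A partial list (first 12 by largest part):
9 + 9 + 4
9 + 9 + 3 + 1
9 + 9 + 2 + 2
9 + 8 + 5
9 + 8 + 4 + 1
9 + 8 + 3 + 2
9 + 7 + 6
9 + 7 + 5 + 1
9 + 7 + 4 + 2
9 + 7 + 3 + 3
9 + 6 + 6 + 1
9 + 6 + 5 + 2
…and 24 more, for 36 total.

36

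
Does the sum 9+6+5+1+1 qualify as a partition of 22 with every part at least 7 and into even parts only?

No

The parts sum to 22, and the condition 'every summand is at least 7' is violated.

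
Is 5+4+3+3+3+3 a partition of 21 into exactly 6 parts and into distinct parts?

The parts sum to 21, and the condition 'all summands are distinct' is violated.

No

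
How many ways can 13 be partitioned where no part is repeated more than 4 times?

76

Direct enumeration gives 76 partitions.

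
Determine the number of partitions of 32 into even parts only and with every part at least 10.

6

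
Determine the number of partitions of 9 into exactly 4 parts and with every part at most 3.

They are:
3,3,2,1
3,2,2,2

2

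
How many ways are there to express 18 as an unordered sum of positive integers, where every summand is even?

30

There are too many to list fully; the first 12 (by largest part) are:
18
16,2
14,4
14,2,2
12,6
12,4,2
12,2,2,2
10,8
10,6,2
10,4,4
10,4,2,2
10,2,2,2,2
…and 18 more, for 30 total.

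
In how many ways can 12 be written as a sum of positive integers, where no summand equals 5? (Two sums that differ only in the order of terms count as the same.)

A partial list (first 12 by largest part):
12
1,11
2,10
1,1,10
3,9
1,2,9
1,1,1,9
4,8
1,3,8
2,2,8
1,1,2,8
1,1,1,1,8
…and 50 more, for 62 total.

62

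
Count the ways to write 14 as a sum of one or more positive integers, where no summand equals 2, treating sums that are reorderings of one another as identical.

58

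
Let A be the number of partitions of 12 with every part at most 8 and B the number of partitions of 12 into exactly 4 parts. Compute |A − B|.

55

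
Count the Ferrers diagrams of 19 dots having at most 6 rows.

235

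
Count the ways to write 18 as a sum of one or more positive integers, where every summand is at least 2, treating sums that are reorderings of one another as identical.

88

Enumerating by decreasing first part gives 88 partitions in all.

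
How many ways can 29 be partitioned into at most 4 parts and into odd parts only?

They are:
29
27+1+1
25+3+1
23+5+1
23+3+3
21+7+1
21+5+3
19+9+1
19+7+3
19+5+5
17+11+1
17+9+3
17+7+5
15+13+1
15+11+3
15+9+5
15+7+7
13+13+3
13+11+5
13+9+7
11+11+7
11+9+9
That's 22 in total.

22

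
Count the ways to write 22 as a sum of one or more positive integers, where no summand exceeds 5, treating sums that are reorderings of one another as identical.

Enumerating by decreasing first part gives 255 partitions in all.

255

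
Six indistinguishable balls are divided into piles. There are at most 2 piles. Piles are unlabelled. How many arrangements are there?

4

Listing the qualifying partitions of 6:
6
5 + 1
4 + 2
3 + 3
Counting gives 4.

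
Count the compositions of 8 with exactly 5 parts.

35

By stars and bars with positive parts, the count is C(7,4) = 35.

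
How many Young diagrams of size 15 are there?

Systematic enumeration (by largest part, then next-largest, …) yields 176.

176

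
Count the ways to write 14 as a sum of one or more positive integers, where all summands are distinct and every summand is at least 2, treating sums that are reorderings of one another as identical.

12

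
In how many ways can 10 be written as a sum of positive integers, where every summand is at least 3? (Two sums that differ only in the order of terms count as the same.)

Enumerating:
10
7+3
6+4
5+5
4+3+3

5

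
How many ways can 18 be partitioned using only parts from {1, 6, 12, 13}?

7

The partitions of 18 that satisfy the conditions:
1 + 1 + 1 + 1 + 1 + 13
6 + 12
1 + 1 + 1 + 1 + 1 + 1 + 12
6 + 6 + 6
1 + 1 + 1 + 1 + 1 + 1 + 6 + 6
1 + 1 + 1 + 1 + 1 + 1 + 1 + 1 + 1 + 1 + 1 + 1 + 6
1 + 1 + 1 + 1 + 1 + 1 + 1 + 1 + 1 + 1 + 1 + 1 + 1 + 1 + 1 + 1 + 1 + 1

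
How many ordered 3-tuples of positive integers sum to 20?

171

Place 2 bars in the 19 internal gaps of a row of 20 dots: C(19,2) = 171.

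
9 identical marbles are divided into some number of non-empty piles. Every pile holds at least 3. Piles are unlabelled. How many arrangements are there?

4

Enumerating:
9
3, 6
4, 5
3, 3, 3
Counting gives 4.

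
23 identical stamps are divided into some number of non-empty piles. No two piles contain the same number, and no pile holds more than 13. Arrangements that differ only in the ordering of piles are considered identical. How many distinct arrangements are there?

Counting exhaustively, 71 partitions satisfy the conditions.

71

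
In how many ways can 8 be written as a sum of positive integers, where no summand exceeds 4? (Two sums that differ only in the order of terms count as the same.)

Enumerating:
4 + 4
1 + 3 + 4
2 + 2 + 4
1 + 1 + 2 + 4
1 + 1 + 1 + 1 + 4
2 + 3 + 3
1 + 1 + 3 + 3
1 + 2 + 2 + 3
1 + 1 + 1 + 2 + 3
1 + 1 + 1 + 1 + 1 + 3
2 + 2 + 2 + 2
1 + 1 + 2 + 2 + 2
1 + 1 + 1 + 1 + 2 + 2
1 + 1 + 1 + 1 + 1 + 1 + 2
1 + 1 + 1 + 1 + 1 + 1 + 1 + 1
That's 15 in total.

15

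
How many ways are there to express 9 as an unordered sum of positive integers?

30

There are too many to list fully; the first 12 (by largest part) are:
9
8,1
7,2
7,1,1
6,3
6,2,1
6,1,1,1
5,4
5,3,1
5,2,2
5,2,1,1
5,1,1,1,1
…and 18 more, for 30 total.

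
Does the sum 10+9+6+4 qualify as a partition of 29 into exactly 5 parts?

No

The parts sum to 29, and the condition 'there are exactly 5 summands' is violated.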